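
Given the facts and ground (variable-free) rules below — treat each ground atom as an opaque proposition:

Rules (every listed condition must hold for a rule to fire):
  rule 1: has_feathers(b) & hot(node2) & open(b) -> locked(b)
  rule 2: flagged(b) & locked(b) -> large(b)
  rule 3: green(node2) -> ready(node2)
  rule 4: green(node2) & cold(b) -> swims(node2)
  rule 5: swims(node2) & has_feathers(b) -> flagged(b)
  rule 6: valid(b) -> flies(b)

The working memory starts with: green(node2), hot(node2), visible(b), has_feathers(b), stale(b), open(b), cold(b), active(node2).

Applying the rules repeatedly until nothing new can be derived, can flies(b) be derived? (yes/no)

Round 1: rule 1 [has_feathers(b) & hot(node2) & open(b) -> locked(b)]; rule 3 [green(node2) -> ready(node2)]; rule 4 [green(node2) & cold(b) -> swims(node2)]. New: locked(b), ready(node2), swims(node2).
Round 2: rule 5 [swims(node2) & has_feathers(b) -> flagged(b)]. New: flagged(b).
Round 3: rule 2 [flagged(b) & locked(b) -> large(b)]. New: large(b).
Fixed point reached. flies(b) is concluded only by rule 6; rule 6 needs valid(b) (never derived).

no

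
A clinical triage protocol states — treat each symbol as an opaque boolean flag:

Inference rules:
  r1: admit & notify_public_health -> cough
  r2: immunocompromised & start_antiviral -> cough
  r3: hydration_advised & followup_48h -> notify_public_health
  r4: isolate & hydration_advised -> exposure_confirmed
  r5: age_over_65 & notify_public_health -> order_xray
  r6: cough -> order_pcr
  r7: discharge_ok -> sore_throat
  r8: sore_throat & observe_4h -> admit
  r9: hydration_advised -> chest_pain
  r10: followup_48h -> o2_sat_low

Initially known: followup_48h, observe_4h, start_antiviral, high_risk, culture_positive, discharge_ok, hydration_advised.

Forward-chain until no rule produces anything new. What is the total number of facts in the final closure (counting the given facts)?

14

Round 1 — r3, r7, r9, r10, derive notify_public_health, sore_throat, chest_pain, o2_sat_low.
Round 2 — r8, derive admit.
Round 3 — r1, derive cough.
Round 4 — r6, derive order_pcr.
Closure: {admit, chest_pain, cough, culture_positive, discharge_ok, followup_48h, high_risk, hydration_advised, notify_public_health, o2_sat_low, observe_4h, order_pcr, sore_throat, start_antiviral} — 14 facts.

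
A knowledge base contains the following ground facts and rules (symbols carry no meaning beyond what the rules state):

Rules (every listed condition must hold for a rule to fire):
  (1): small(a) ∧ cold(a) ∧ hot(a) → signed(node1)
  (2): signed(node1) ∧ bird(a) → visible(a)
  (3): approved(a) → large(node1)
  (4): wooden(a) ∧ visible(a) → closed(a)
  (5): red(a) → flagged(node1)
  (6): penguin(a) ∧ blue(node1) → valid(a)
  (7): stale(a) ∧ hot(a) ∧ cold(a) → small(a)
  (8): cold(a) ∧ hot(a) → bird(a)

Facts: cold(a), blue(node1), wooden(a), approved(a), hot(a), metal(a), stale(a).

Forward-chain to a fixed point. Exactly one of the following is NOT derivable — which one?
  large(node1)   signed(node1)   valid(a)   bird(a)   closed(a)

Round 1 — (3), (7), (8), derive large(node1), small(a), bird(a).
Round 2 — (1), derive signed(node1).
Round 3 — (2), derive visible(a).
Round 4 — (4), derive closed(a).
Derived: closed(a) (round 4), signed(node1) (round 2), large(node1) (round 1), bird(a) (round 1). valid(a) never appears in any round.

valid(a)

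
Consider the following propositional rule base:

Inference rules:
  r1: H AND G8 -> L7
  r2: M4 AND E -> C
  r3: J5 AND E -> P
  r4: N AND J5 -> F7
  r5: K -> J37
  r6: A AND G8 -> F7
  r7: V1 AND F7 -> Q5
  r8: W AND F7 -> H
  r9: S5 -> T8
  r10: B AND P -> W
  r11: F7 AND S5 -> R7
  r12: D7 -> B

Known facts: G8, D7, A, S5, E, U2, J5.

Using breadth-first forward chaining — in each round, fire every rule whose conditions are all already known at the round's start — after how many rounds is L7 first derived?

4

Round 1: r3 [J5 AND E -> P]; r6 [A AND G8 -> F7]; r9 [S5 -> T8]; r12 [D7 -> B]. Adds P, F7, T8, B.
Round 2: r10 [B AND P -> W]; r11 [F7 AND S5 -> R7]. Adds W, R7.
Round 3: r8 [W AND F7 -> H]. Adds H.
Round 4: r1 [H AND G8 -> L7]. Adds L7.
L7 first appears in round 4.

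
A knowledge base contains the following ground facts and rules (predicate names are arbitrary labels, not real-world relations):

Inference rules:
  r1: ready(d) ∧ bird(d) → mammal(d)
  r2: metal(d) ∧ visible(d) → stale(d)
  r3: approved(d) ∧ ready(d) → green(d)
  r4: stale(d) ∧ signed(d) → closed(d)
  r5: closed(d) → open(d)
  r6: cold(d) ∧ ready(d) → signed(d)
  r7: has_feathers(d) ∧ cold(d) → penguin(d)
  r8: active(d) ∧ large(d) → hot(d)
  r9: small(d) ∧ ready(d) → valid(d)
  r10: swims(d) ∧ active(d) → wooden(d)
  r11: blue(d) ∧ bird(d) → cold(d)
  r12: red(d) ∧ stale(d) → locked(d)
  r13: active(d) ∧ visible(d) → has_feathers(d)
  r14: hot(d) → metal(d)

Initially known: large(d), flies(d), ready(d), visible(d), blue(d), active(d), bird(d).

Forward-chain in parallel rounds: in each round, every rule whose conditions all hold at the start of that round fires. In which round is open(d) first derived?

5

[1] r1 [ready(d) ∧ bird(d) → mammal(d)]; r8 [active(d) ∧ large(d) → hot(d)]; r11 [blue(d) ∧ bird(d) → cold(d)]; r13 [active(d) ∧ visible(d) → has_feathers(d)]. ⇒ new: mammal(d), hot(d), cold(d), has_feathers(d).
[2] r6 [cold(d) ∧ ready(d) → signed(d)]; r7 [has_feathers(d) ∧ cold(d) → penguin(d)]; r14 [hot(d) → metal(d)]. ⇒ new: signed(d), penguin(d), metal(d).
[3] r2 [metal(d) ∧ visible(d) → stale(d)]. ⇒ new: stale(d).
[4] r4 [stale(d) ∧ signed(d) → closed(d)]. ⇒ new: closed(d).
[5] r5 [closed(d) → open(d)]. ⇒ new: open(d).
open(d) first appears in round 5.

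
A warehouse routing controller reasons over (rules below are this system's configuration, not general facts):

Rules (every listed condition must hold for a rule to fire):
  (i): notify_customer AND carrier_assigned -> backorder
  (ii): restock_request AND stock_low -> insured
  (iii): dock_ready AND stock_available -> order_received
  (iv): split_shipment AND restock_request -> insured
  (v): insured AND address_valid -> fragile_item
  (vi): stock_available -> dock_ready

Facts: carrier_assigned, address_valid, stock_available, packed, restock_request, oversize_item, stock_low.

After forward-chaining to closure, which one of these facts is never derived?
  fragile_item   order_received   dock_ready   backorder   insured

Round 1 — (ii), (vi), derive insured, dock_ready.
Round 2 — (iii), (v), derive order_received, fragile_item.
Derived: dock_ready (round 1), insured (round 1), order_received (round 2), fragile_item (round 2). backorder never appears in any round.

backorder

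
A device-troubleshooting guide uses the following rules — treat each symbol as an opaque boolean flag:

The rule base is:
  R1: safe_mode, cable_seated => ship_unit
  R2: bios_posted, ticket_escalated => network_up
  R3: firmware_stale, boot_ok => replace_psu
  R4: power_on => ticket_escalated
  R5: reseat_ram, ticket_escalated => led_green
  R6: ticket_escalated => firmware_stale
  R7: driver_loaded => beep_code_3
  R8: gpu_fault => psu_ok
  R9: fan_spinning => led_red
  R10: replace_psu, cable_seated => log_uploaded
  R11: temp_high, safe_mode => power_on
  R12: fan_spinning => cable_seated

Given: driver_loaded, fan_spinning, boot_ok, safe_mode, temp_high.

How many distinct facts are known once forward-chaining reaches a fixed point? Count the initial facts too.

14

Round 1 — R7, R9, R11, R12, derive beep_code_3, led_red, power_on, cable_seated.
Round 2 — R1, R4, derive ship_unit, ticket_escalated.
Round 3 — R6, derive firmware_stale.
Round 4 — R3, derive replace_psu.
Round 5 — R10, derive log_uploaded.
Closure: {beep_code_3, boot_ok, cable_seated, driver_loaded, fan_spinning, firmware_stale, led_red, log_uploaded, power_on, replace_psu, safe_mode, ship_unit, temp_high, ticket_escalated} — 14 facts.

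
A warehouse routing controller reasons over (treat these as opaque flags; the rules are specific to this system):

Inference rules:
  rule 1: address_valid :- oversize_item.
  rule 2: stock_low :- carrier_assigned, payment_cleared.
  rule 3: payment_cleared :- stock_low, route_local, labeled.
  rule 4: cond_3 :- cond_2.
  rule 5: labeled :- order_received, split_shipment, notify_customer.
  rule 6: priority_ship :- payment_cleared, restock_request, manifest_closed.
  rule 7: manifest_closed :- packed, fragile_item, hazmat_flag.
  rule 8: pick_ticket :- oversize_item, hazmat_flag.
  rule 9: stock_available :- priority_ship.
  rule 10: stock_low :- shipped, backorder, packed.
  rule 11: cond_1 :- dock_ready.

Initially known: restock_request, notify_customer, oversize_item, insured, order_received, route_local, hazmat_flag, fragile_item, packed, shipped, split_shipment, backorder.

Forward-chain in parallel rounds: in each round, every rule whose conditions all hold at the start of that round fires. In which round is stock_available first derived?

Round 1: rule 1 [address_valid :- oversize_item.]; rule 5 [labeled :- order_received, split_shipment, notify_customer.]; rule 7 [manifest_closed :- packed, fragile_item, hazmat_flag.]; rule 8 [pick_ticket :- oversize_item, hazmat_flag.]; rule 10 [stock_low :- shipped, backorder, packed.]. Adds address_valid, labeled, manifest_closed, pick_ticket, stock_low.
Round 2: rule 3 [payment_cleared :- stock_low, route_local, labeled.]. Adds payment_cleared.
Round 3: rule 6 [priority_ship :- payment_cleared, restock_request, manifest_closed.]. Adds priority_ship.
Round 4: rule 9 [stock_available :- priority_ship.]. Adds stock_available.
stock_available first appears in round 4.

4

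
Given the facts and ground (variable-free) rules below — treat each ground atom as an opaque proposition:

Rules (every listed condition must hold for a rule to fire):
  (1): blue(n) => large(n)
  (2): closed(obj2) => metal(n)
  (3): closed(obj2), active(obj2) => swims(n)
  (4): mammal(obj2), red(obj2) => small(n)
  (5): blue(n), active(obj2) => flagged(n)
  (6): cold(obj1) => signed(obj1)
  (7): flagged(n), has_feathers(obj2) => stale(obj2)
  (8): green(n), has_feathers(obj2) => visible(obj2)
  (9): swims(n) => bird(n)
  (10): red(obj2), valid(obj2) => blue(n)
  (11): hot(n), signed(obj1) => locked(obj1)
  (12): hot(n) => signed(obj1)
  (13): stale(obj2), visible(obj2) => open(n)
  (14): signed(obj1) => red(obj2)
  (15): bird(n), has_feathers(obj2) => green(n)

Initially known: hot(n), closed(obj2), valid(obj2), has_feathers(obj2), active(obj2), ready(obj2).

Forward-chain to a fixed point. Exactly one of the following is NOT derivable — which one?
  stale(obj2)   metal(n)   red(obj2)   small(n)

small(n)

Round 1: (2) [closed(obj2) => metal(n)]; (3) [closed(obj2), active(obj2) => swims(n)]; (12) [hot(n) => signed(obj1)]. Adds metal(n), swims(n), signed(obj1).
Round 2: (9) [swims(n) => bird(n)]; (11) [hot(n), signed(obj1) => locked(obj1)]; (14) [signed(obj1) => red(obj2)]. Adds bird(n), locked(obj1), red(obj2).
Round 3: (10) [red(obj2), valid(obj2) => blue(n)]; (15) [bird(n), has_feathers(obj2) => green(n)]. Adds blue(n), green(n).
Round 4: (1) [blue(n) => large(n)]; (5) [blue(n), active(obj2) => flagged(n)]; (8) [green(n), has_feathers(obj2) => visible(obj2)]. Adds large(n), flagged(n), visible(obj2).
Round 5: (7) [flagged(n), has_feathers(obj2) => stale(obj2)]. Adds stale(obj2).
Round 6: (13) [stale(obj2), visible(obj2) => open(n)]. Adds open(n).
Derived: metal(n) (round 1), red(obj2) (round 2), stale(obj2) (round 5). small(n) never appears in any round.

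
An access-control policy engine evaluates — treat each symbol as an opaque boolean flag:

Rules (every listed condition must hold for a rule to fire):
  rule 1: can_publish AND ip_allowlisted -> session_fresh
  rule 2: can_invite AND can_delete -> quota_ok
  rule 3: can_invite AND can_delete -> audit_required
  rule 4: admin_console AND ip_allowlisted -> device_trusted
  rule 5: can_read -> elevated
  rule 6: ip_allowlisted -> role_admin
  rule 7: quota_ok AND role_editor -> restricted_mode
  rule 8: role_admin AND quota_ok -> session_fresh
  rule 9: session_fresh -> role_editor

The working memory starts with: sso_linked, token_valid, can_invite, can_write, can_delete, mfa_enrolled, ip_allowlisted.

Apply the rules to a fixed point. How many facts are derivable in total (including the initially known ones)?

13

[1] rule 2 [can_invite AND can_delete -> quota_ok]; rule 3 [can_invite AND can_delete -> audit_required]; rule 6 [ip_allowlisted -> role_admin]. ⇒ new: quota_ok, audit_required, role_admin.
[2] rule 8 [role_admin AND quota_ok -> session_fresh]. ⇒ new: session_fresh.
[3] rule 9 [session_fresh -> role_editor]. ⇒ new: role_editor.
[4] rule 7 [quota_ok AND role_editor -> restricted_mode]. ⇒ new: restricted_mode.
Closure: {audit_required, can_delete, can_invite, can_write, ip_allowlisted, mfa_enrolled, quota_ok, restricted_mode, role_admin, role_editor, session_fresh, sso_linked, token_valid} — 13 facts.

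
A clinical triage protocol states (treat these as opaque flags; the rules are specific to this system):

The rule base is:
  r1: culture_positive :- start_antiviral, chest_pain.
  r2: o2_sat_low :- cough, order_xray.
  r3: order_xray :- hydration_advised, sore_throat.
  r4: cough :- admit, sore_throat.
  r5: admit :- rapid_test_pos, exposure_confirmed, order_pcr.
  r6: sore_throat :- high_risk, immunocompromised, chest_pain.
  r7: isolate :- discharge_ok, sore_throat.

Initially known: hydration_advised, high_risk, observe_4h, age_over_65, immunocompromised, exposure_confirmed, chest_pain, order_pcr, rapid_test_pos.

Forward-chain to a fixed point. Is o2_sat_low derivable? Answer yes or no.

Round 1: r5 [admit :- rapid_test_pos, exposure_confirmed, order_pcr.]; r6 [sore_throat :- high_risk, immunocompromised, chest_pain.]. Adds admit, sore_throat.
Round 2: r3 [order_xray :- hydration_advised, sore_throat.]; r4 [cough :- admit, sore_throat.]. Adds order_xray, cough.
Round 3: r2 [o2_sat_low :- cough, order_xray.]. Adds o2_sat_low.
o2_sat_low appears in round 3, so it is derivable.

yes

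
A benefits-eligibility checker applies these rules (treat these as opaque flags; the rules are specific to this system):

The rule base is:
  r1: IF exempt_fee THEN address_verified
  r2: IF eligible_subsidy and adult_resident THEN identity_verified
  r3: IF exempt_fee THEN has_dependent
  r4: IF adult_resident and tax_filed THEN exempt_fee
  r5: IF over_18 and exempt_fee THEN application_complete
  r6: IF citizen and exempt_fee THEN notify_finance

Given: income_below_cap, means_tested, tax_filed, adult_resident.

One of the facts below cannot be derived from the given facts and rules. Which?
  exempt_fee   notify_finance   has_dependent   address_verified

notify_finance

Round 1 — r4, derive exempt_fee.
Round 2 — r1, r3, derive address_verified, has_dependent.
Derived: exempt_fee (round 1), address_verified (round 2), has_dependent (round 2). notify_finance never appears in any round.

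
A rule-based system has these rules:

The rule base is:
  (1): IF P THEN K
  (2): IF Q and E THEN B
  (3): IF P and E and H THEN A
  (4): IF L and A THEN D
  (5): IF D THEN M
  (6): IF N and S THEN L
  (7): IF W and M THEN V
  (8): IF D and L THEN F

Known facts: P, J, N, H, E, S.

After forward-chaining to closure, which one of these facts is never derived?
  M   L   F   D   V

V

Round 1: (1) [IF P THEN K]; (3) [IF P and E and H THEN A]; (6) [IF N and S THEN L]. New: K, A, L.
Round 2: (4) [IF L and A THEN D]. New: D.
Round 3: (5) [IF D THEN M]; (8) [IF D and L THEN F]. New: M, F.
Derived: M (round 3), L (round 1), D (round 2), F (round 3). V never appears in any round.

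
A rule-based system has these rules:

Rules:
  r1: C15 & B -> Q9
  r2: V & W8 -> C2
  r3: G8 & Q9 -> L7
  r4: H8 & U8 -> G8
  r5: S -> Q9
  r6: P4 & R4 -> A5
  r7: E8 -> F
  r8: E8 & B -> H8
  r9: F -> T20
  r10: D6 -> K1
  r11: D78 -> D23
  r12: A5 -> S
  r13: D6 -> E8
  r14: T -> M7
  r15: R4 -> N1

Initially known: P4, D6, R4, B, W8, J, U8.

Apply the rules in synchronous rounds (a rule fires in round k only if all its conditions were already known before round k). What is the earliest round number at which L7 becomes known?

Round 1 — r6, r10, r13, r15, derive A5, K1, E8, N1.
Round 2 — r7, r8, r12, derive F, H8, S.
Round 3 — r4, r5, r9, derive G8, Q9, T20.
Round 4 — r3, derive L7.
L7 first appears in round 4.

4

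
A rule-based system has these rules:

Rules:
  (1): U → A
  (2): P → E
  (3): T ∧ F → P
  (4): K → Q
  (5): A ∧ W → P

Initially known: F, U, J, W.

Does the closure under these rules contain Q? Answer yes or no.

no

Round 1: (1) [U → A]. Adds A.
Round 2: (5) [A ∧ W → P]. Adds P.
Round 3: (2) [P → E]. Adds E.
Fixed point reached. Q is concluded only by (4); (4) needs K (never derived).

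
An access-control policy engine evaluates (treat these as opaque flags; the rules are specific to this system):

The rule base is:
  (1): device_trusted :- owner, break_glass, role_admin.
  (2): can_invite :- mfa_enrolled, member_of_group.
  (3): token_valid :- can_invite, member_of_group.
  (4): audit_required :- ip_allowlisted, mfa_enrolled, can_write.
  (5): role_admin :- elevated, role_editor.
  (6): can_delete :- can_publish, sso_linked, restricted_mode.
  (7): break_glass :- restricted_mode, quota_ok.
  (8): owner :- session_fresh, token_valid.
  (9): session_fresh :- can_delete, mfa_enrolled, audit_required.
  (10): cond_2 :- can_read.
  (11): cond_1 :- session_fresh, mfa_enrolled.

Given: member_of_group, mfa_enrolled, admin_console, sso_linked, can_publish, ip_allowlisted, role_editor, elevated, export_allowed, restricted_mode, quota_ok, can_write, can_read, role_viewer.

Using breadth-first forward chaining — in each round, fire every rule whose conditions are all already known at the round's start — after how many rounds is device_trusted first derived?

[1] (2) [can_invite :- mfa_enrolled, member_of_group.]; (4) [audit_required :- ip_allowlisted, mfa_enrolled, can_write.]; (5) [role_admin :- elevated, role_editor.]; (6) [can_delete :- can_publish, sso_linked, restricted_mode.]; (7) [break_glass :- restricted_mode, quota_ok.]; (10) [cond_2 :- can_read.]. ⇒ new: can_invite, audit_required, role_admin, can_delete, break_glass, cond_2.
[2] (3) [token_valid :- can_invite, member_of_group.]; (9) [session_fresh :- can_delete, mfa_enrolled, audit_required.]. ⇒ new: token_valid, session_fresh.
[3] (8) [owner :- session_fresh, token_valid.]; (11) [cond_1 :- session_fresh, mfa_enrolled.]. ⇒ new: owner, cond_1.
[4] (1) [device_trusted :- owner, break_glass, role_admin.]. ⇒ new: device_trusted.
device_trusted first appears in round 4.

4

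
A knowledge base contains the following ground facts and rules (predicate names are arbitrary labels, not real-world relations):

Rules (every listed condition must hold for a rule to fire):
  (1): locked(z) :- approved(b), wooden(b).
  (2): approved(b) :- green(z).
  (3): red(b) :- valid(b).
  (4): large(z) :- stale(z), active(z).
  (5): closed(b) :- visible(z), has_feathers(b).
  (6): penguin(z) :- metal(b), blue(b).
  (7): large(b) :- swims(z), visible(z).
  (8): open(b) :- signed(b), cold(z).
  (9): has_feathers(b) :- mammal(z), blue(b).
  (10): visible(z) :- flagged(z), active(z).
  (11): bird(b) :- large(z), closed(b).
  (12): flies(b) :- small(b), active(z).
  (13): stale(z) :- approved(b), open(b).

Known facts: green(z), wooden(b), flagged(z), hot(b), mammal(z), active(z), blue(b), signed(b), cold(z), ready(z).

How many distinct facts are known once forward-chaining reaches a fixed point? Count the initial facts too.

Round 1 — (2), (8), (9), (10), derive approved(b), open(b), has_feathers(b), visible(z).
Round 2 — (1), (5), (13), derive locked(z), closed(b), stale(z).
Round 3 — (4), derive large(z).
Round 4 — (11), derive bird(b).
Closure: {active(z), approved(b), bird(b), blue(b), closed(b), cold(z), flagged(z), green(z), has_feathers(b), hot(b), large(z), locked(z), mammal(z), open(b), ready(z), signed(b), stale(z), visible(z), wooden(b)} — 19 facts.

19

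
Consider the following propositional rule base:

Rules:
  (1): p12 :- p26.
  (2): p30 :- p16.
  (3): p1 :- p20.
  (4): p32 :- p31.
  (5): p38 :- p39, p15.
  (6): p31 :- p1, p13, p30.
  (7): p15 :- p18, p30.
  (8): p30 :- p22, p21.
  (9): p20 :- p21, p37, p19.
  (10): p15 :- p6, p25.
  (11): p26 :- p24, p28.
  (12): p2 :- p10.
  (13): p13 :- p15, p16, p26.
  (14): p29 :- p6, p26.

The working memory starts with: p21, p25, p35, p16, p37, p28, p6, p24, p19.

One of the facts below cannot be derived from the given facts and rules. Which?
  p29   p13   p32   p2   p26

Round 1: (2) [p30 :- p16.]; (9) [p20 :- p21, p37, p19.]; (10) [p15 :- p6, p25.]; (11) [p26 :- p24, p28.]. New: p30, p20, p15, p26.
Round 2: (1) [p12 :- p26.]; (3) [p1 :- p20.]; (13) [p13 :- p15, p16, p26.]; (14) [p29 :- p6, p26.]. New: p12, p1, p13, p29.
Round 3: (6) [p31 :- p1, p13, p30.]. New: p31.
Round 4: (4) [p32 :- p31.]. New: p32.
Derived: p29 (round 2), p13 (round 2), p32 (round 4), p26 (round 1). p2 never appears in any round.

p2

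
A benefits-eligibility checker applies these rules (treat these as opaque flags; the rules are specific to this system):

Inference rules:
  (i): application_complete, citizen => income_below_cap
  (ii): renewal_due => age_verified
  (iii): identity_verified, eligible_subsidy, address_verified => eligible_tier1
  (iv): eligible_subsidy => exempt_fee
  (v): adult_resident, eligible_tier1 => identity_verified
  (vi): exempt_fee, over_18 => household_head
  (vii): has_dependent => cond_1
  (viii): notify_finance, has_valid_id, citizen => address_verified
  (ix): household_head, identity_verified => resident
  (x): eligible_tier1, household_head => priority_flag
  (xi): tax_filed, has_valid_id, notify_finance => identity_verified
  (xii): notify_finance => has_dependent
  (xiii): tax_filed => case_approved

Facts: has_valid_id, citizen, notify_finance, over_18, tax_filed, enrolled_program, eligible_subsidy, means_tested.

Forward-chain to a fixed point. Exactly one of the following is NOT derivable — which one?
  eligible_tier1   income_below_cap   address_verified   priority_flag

[1] (iv) [eligible_subsidy => exempt_fee]; (viii) [notify_finance, has_valid_id, citizen => address_verified]; (xi) [tax_filed, has_valid_id, notify_finance => identity_verified]; (xii) [notify_finance => has_dependent]; (xiii) [tax_filed => case_approved]. ⇒ new: exempt_fee, address_verified, identity_verified, has_dependent, case_approved.
[2] (iii) [identity_verified, eligible_subsidy, address_verified => eligible_tier1]; (vi) [exempt_fee, over_18 => household_head]; (vii) [has_dependent => cond_1]. ⇒ new: eligible_tier1, household_head, cond_1.
[3] (ix) [household_head, identity_verified => resident]; (x) [eligible_tier1, household_head => priority_flag]. ⇒ new: resident, priority_flag.
Derived: address_verified (round 1), priority_flag (round 3), eligible_tier1 (round 2). income_below_cap never appears in any round.

income_below_cap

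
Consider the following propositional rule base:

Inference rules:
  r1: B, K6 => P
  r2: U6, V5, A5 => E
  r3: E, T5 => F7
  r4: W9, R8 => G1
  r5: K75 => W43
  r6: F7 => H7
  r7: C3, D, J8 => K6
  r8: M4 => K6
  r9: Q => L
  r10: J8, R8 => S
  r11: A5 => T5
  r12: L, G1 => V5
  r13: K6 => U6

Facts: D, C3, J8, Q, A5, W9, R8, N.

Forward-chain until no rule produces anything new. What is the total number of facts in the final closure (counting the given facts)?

[1] r4 [W9, R8 => G1]; r7 [C3, D, J8 => K6]; r9 [Q => L]; r10 [J8, R8 => S]; r11 [A5 => T5]. ⇒ new: G1, K6, L, S, T5.
[2] r12 [L, G1 => V5]; r13 [K6 => U6]. ⇒ new: V5, U6.
[3] r2 [U6, V5, A5 => E]. ⇒ new: E.
[4] r3 [E, T5 => F7]. ⇒ new: F7.
[5] r6 [F7 => H7]. ⇒ new: H7.
Closure: {A5, C3, D, E, F7, G1, H7, J8, K6, L, N, Q, R8, S, T5, U6, V5, W9} — 18 facts.

18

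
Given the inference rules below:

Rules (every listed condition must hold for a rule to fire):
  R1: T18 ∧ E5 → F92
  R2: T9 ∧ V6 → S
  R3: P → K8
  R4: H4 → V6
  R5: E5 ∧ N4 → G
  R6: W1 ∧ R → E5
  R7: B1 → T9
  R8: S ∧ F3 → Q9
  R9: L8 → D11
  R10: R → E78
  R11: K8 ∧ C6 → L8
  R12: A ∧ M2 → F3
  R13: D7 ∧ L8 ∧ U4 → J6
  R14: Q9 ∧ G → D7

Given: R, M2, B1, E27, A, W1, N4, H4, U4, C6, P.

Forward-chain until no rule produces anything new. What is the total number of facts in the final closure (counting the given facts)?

Round 1 fires R3, R4, R6, R7, R10, R12, giving K8, V6, E5, T9, E78, F3.
Round 2 fires R2, R5, R11, giving S, G, L8.
Round 3 fires R8, R9, giving Q9, D11.
Round 4 fires R14, giving D7.
Round 5 fires R13, giving J6.
Closure: {A, B1, C6, D11, D7, E27, E5, E78, F3, G, H4, J6, K8, L8, M2, N4, P, Q9, R, S, T9, U4, V6, W1} — 24 facts.

24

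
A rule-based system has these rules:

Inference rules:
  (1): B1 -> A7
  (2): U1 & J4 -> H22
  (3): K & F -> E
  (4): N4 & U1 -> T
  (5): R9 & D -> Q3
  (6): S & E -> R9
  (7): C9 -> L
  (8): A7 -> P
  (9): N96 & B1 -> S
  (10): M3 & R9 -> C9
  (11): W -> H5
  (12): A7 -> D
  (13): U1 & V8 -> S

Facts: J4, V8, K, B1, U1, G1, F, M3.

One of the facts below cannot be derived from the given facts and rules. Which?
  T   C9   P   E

T

[1] (1) [B1 -> A7]; (2) [U1 & J4 -> H22]; (3) [K & F -> E]; (13) [U1 & V8 -> S]. ⇒ new: A7, H22, E, S.
[2] (6) [S & E -> R9]; (8) [A7 -> P]; (12) [A7 -> D]. ⇒ new: R9, P, D.
[3] (5) [R9 & D -> Q3]; (10) [M3 & R9 -> C9]. ⇒ new: Q3, C9.
[4] (7) [C9 -> L]. ⇒ new: L.
Derived: C9 (round 3), P (round 2), E (round 1). T never appears in any round.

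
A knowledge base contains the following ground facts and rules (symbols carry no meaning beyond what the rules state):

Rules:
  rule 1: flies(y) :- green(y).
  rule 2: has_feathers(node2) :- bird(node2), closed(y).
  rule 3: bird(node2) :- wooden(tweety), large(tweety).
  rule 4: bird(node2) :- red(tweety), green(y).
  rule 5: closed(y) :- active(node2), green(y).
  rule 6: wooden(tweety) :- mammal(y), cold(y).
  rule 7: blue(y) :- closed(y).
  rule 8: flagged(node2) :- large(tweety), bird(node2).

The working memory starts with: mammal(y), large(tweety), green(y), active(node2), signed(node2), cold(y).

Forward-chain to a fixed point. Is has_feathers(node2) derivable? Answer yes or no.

yes

Round 1: rule 1 [flies(y) :- green(y).]; rule 5 [closed(y) :- active(node2), green(y).]; rule 6 [wooden(tweety) :- mammal(y), cold(y).]. New: flies(y), closed(y), wooden(tweety).
Round 2: rule 3 [bird(node2) :- wooden(tweety), large(tweety).]; rule 7 [blue(y) :- closed(y).]. New: bird(node2), blue(y).
Round 3: rule 2 [has_feathers(node2) :- bird(node2), closed(y).]; rule 8 [flagged(node2) :- large(tweety), bird(node2).]. New: has_feathers(node2), flagged(node2).
has_feathers(node2) appears in round 3, so it is derivable.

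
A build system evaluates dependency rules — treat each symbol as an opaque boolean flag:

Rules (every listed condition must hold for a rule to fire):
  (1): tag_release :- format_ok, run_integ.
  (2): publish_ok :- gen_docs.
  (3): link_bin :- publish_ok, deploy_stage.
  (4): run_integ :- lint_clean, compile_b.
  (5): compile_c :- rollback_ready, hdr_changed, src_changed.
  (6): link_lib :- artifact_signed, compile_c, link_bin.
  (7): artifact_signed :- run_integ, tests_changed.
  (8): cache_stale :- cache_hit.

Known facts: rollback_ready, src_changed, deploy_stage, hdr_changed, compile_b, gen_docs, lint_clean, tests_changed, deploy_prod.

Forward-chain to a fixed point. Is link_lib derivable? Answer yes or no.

[1] (2) [publish_ok :- gen_docs.]; (4) [run_integ :- lint_clean, compile_b.]; (5) [compile_c :- rollback_ready, hdr_changed, src_changed.]. ⇒ new: publish_ok, run_integ, compile_c.
[2] (3) [link_bin :- publish_ok, deploy_stage.]; (7) [artifact_signed :- run_integ, tests_changed.]. ⇒ new: link_bin, artifact_signed.
[3] (6) [link_lib :- artifact_signed, compile_c, link_bin.]. ⇒ new: link_lib.
link_lib appears in round 3, so it is derivable.

yes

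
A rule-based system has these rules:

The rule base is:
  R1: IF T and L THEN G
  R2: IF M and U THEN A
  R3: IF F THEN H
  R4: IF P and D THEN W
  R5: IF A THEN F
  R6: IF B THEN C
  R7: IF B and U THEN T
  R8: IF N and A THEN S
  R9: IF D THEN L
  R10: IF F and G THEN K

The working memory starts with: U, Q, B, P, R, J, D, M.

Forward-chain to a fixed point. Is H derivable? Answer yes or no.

yes

Round 1 fires R2, R4, R6, R7, R9, giving A, W, C, T, L.
Round 2 fires R1, R5, giving G, F.
Round 3 fires R3, R10, giving H, K.
H appears in round 3, so it is derivable.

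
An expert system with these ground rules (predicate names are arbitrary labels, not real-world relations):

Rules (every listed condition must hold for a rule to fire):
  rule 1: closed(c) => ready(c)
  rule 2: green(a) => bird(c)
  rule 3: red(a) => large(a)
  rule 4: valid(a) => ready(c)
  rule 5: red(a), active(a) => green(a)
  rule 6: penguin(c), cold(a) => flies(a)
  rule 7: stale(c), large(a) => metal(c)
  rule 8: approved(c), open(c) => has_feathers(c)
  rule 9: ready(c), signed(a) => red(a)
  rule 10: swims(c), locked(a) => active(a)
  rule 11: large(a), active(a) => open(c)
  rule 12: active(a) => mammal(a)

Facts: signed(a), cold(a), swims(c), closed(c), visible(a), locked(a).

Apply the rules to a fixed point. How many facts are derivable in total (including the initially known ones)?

14

Round 1 fires rule 1, rule 10, giving ready(c), active(a).
Round 2 fires rule 9, rule 12, giving red(a), mammal(a).
Round 3 fires rule 3, rule 5, giving large(a), green(a).
Round 4 fires rule 2, rule 11, giving bird(c), open(c).
Closure: {active(a), bird(c), closed(c), cold(a), green(a), large(a), locked(a), mammal(a), open(c), ready(c), red(a), signed(a), swims(c), visible(a)} — 14 facts.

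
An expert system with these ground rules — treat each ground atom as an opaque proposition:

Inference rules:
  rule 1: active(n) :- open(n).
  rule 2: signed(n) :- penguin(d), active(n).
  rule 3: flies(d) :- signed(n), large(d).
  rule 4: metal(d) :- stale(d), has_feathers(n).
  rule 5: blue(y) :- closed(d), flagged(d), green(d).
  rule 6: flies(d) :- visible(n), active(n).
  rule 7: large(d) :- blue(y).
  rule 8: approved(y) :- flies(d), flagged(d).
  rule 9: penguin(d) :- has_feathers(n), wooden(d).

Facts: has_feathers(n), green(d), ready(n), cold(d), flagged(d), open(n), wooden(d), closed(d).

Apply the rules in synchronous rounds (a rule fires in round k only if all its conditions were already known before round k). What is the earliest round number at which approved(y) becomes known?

[1] rule 1 [active(n) :- open(n).]; rule 5 [blue(y) :- closed(d), flagged(d), green(d).]; rule 9 [penguin(d) :- has_feathers(n), wooden(d).]. ⇒ new: active(n), blue(y), penguin(d).
[2] rule 2 [signed(n) :- penguin(d), active(n).]; rule 7 [large(d) :- blue(y).]. ⇒ new: signed(n), large(d).
[3] rule 3 [flies(d) :- signed(n), large(d).]. ⇒ new: flies(d).
[4] rule 8 [approved(y) :- flies(d), flagged(d).]. ⇒ new: approved(y).
approved(y) first appears in round 4.

4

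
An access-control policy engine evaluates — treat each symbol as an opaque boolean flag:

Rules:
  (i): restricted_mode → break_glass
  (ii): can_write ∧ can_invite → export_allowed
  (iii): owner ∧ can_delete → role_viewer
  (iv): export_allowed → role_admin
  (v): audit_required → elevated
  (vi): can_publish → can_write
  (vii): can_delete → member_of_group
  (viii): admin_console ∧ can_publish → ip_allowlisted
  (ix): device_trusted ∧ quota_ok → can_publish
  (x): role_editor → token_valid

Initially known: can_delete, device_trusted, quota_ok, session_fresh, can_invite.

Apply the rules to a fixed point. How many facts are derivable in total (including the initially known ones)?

10

Round 1: (vii) [can_delete → member_of_group]; (ix) [device_trusted ∧ quota_ok → can_publish]. Adds member_of_group, can_publish.
Round 2: (vi) [can_publish → can_write]. Adds can_write.
Round 3: (ii) [can_write ∧ can_invite → export_allowed]. Adds export_allowed.
Round 4: (iv) [export_allowed → role_admin]. Adds role_admin.
Closure: {can_delete, can_invite, can_publish, can_write, device_trusted, export_allowed, member_of_group, quota_ok, role_admin, session_fresh} — 10 facts.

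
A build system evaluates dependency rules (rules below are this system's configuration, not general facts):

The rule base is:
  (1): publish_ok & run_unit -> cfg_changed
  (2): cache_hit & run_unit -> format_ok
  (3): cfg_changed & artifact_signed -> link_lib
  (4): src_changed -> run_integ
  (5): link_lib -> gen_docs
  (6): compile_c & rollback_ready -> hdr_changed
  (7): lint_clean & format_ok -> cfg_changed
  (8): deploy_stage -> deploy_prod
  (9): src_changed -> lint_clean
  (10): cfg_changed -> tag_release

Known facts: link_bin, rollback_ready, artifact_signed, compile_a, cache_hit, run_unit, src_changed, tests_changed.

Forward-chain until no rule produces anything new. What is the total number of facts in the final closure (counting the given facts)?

Round 1: (2) [cache_hit & run_unit -> format_ok]; (4) [src_changed -> run_integ]; (9) [src_changed -> lint_clean]. New: format_ok, run_integ, lint_clean.
Round 2: (7) [lint_clean & format_ok -> cfg_changed]. New: cfg_changed.
Round 3: (3) [cfg_changed & artifact_signed -> link_lib]; (10) [cfg_changed -> tag_release]. New: link_lib, tag_release.
Round 4: (5) [link_lib -> gen_docs]. New: gen_docs.
Closure: {artifact_signed, cache_hit, cfg_changed, compile_a, format_ok, gen_docs, link_bin, link_lib, lint_clean, rollback_ready, run_integ, run_unit, src_changed, tag_release, tests_changed} — 15 facts.

15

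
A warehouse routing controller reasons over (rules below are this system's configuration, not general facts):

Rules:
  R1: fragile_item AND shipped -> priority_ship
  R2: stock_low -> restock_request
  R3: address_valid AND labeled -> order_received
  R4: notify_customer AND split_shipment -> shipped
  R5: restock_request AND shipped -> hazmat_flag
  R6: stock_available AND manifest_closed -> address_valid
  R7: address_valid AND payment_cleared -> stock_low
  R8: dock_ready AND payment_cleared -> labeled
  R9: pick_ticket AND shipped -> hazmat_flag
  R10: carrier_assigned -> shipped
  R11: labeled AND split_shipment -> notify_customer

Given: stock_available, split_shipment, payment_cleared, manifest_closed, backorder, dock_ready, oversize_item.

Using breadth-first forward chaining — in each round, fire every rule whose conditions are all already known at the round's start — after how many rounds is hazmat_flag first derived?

Round 1 — R6, R8, derive address_valid, labeled.
Round 2 — R3, R7, R11, derive order_received, stock_low, notify_customer.
Round 3 — R2, R4, derive restock_request, shipped.
Round 4 — R5, derive hazmat_flag.
hazmat_flag first appears in round 4.

4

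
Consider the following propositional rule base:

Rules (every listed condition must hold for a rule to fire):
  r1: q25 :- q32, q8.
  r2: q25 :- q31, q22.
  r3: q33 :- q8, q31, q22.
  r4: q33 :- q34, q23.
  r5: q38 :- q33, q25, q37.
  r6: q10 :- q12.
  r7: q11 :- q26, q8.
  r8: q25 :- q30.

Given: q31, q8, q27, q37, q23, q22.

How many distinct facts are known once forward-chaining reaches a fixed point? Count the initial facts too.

9

[1] r2 [q25 :- q31, q22.]; r3 [q33 :- q8, q31, q22.]. ⇒ new: q25, q33.
[2] r5 [q38 :- q33, q25, q37.]. ⇒ new: q38.
Closure: {q22, q23, q25, q27, q31, q33, q37, q38, q8} — 9 facts.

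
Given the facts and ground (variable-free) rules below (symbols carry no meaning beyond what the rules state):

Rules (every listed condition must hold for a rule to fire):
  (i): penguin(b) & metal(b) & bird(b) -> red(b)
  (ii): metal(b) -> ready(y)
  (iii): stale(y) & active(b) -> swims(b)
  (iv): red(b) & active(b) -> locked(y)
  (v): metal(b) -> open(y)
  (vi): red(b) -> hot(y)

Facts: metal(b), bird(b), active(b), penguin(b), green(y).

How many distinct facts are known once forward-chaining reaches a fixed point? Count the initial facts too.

10

Round 1: (i) [penguin(b) & metal(b) & bird(b) -> red(b)]; (ii) [metal(b) -> ready(y)]; (v) [metal(b) -> open(y)]. New: red(b), ready(y), open(y).
Round 2: (iv) [red(b) & active(b) -> locked(y)]; (vi) [red(b) -> hot(y)]. New: locked(y), hot(y).
Closure: {active(b), bird(b), green(y), hot(y), locked(y), metal(b), open(y), penguin(b), ready(y), red(b)} — 10 facts.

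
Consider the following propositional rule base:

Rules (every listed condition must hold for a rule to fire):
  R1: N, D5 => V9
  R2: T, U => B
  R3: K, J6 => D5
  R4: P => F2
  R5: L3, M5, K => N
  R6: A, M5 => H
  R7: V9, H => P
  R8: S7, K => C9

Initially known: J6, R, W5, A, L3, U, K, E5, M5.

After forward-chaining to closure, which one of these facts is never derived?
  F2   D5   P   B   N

B

Round 1: R3 [K, J6 => D5]; R5 [L3, M5, K => N]; R6 [A, M5 => H]. Adds D5, N, H.
Round 2: R1 [N, D5 => V9]. Adds V9.
Round 3: R7 [V9, H => P]. Adds P.
Round 4: R4 [P => F2]. Adds F2.
Derived: P (round 3), D5 (round 1), F2 (round 4), N (round 1). B never appears in any round.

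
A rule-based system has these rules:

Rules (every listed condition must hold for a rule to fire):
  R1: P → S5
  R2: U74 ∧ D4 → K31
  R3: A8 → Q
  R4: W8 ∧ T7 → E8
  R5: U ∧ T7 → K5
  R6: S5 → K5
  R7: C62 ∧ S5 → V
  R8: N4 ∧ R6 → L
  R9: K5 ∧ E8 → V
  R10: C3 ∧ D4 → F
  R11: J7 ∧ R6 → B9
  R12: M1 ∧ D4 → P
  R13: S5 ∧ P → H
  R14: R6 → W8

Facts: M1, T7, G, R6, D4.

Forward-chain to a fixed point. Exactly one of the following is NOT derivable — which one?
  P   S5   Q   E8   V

Q

Round 1: R12 [M1 ∧ D4 → P]; R14 [R6 → W8]. Adds P, W8.
Round 2: R1 [P → S5]; R4 [W8 ∧ T7 → E8]. Adds S5, E8.
Round 3: R6 [S5 → K5]; R13 [S5 ∧ P → H]. Adds K5, H.
Round 4: R9 [K5 ∧ E8 → V]. Adds V.
Derived: V (round 4), S5 (round 2), E8 (round 2), P (round 1). Q never appears in any round.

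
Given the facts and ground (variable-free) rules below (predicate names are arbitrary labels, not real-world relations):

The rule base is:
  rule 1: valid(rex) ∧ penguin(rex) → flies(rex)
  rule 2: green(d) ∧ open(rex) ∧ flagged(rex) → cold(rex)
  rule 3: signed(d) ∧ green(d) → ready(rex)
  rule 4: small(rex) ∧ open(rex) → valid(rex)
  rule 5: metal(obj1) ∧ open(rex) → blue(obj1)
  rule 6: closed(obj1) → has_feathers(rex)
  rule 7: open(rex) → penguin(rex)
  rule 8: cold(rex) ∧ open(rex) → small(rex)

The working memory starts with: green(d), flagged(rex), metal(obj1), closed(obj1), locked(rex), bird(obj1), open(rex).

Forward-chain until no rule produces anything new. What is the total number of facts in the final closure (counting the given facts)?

Round 1: rule 2 [green(d) ∧ open(rex) ∧ flagged(rex) → cold(rex)]; rule 5 [metal(obj1) ∧ open(rex) → blue(obj1)]; rule 6 [closed(obj1) → has_feathers(rex)]; rule 7 [open(rex) → penguin(rex)]. Adds cold(rex), blue(obj1), has_feathers(rex), penguin(rex).
Round 2: rule 8 [cold(rex) ∧ open(rex) → small(rex)]. Adds small(rex).
Round 3: rule 4 [small(rex) ∧ open(rex) → valid(rex)]. Adds valid(rex).
Round 4: rule 1 [valid(rex) ∧ penguin(rex) → flies(rex)]. Adds flies(rex).
Closure: {bird(obj1), blue(obj1), closed(obj1), cold(rex), flagged(rex), flies(rex), green(d), has_feathers(rex), locked(rex), metal(obj1), open(rex), penguin(rex), small(rex), valid(rex)} — 14 facts.

14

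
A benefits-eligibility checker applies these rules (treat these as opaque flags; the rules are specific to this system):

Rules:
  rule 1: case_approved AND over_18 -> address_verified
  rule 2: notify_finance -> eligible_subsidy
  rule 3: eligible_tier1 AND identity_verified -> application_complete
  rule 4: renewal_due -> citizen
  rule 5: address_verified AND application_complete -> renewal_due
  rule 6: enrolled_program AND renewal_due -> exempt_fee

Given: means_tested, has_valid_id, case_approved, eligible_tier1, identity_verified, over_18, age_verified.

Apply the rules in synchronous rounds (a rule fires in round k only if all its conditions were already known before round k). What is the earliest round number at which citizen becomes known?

3

[1] rule 1 [case_approved AND over_18 -> address_verified]; rule 3 [eligible_tier1 AND identity_verified -> application_complete]. ⇒ new: address_verified, application_complete.
[2] rule 5 [address_verified AND application_complete -> renewal_due]. ⇒ new: renewal_due.
[3] rule 4 [renewal_due -> citizen]. ⇒ new: citizen.
citizen first appears in round 3.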